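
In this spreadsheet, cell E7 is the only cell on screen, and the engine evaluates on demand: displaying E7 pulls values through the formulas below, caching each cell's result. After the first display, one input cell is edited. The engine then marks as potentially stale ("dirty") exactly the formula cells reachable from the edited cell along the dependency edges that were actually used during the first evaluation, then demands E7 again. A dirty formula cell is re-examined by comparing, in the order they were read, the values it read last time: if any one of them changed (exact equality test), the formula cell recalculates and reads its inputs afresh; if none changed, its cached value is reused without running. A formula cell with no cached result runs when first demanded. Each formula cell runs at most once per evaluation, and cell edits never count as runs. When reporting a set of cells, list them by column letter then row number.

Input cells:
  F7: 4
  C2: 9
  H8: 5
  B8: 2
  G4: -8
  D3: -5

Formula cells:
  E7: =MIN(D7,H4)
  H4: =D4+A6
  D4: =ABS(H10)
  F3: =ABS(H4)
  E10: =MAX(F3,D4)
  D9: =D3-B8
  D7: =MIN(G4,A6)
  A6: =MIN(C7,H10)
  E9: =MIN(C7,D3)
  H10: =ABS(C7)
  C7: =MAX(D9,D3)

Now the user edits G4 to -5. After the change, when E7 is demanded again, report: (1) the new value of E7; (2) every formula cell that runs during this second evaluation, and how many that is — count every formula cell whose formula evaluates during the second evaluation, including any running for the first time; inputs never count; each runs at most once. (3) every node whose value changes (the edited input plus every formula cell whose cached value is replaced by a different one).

Initial pass — values computed on the first demand:
  D9 = -5 - 2 = -7
  C7 = MAX(-7, -5) = -5
  H10 = ABS(-5) = 5
  A6 = MIN(-5, 5) = -5
  D4 = ABS(5) = 5
  D7 = MIN(-8, -5) = -8
  H4 = 5 + -5 = 0
  E7 = MIN(-8, 0) = -8

Second demand — change propagation:
  D7: re-runs because G4 -8->-5; new result -5.
  E7: re-runs because D7 -8->-5; new result -5.

E7 now evaluates to -5.
Run set: D7, E7 (2 run).
Changed values: D7, E7, G4.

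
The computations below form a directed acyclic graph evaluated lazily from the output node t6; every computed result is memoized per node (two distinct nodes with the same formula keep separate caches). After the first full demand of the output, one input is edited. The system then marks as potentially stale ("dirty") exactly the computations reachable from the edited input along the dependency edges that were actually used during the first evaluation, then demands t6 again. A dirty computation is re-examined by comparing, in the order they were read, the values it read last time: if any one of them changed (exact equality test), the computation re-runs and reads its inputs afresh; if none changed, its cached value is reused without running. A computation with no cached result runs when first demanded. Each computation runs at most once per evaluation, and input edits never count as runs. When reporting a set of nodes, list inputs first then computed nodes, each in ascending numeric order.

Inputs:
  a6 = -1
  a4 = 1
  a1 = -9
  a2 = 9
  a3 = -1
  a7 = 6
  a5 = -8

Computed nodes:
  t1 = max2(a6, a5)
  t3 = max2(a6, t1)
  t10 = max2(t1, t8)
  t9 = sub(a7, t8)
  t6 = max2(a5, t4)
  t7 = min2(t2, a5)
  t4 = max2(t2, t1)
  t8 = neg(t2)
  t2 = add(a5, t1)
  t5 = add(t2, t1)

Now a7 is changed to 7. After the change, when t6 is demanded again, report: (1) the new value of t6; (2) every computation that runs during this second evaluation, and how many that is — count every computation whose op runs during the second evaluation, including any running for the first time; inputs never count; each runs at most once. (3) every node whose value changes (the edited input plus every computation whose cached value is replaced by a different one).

First demand of the output computes:
  t1 = max2(-1, -8) = -1
  t2 = add(-8, -1) = -9
  t4 = max2(-9, -1) = -1
  t6 = max2(-8, -1) = -1

After the edit, cleaning proceeds:
  a7 only reaches undemanded nodes; the second demand re-runs nothing.

Note the shortcut — a7 feeds only undemanded nodes, so no recomputation happens.

Demanding t6 again yields -1.
0 computations run: none.
The nodes whose values change: a7.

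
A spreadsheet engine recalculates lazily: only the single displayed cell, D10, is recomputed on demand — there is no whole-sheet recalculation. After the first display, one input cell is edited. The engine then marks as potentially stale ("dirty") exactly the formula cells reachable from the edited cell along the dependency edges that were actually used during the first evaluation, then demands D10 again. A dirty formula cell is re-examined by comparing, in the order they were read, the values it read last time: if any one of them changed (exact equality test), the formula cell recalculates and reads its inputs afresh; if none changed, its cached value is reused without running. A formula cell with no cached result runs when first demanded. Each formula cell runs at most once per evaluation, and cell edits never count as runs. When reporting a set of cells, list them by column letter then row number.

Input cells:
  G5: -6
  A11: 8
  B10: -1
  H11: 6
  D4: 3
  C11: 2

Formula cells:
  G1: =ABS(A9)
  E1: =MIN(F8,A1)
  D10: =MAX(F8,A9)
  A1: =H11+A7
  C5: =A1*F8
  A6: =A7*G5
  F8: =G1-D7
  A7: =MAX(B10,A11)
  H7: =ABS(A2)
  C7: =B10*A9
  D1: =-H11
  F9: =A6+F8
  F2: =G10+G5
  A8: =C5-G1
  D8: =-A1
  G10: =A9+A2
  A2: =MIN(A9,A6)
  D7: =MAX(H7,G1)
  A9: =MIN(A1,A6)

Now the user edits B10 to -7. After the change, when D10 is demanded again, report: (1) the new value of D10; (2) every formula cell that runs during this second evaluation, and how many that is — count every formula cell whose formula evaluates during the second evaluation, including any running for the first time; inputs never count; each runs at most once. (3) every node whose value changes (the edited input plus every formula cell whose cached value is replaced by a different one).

First evaluation (everything demanded from the output):
  A7 = MAX(-1, 8) = 8
  A1 = 6 + 8 = 14
  A6 = 8 * -6 = -48
  A9 = MIN(14, -48) = -48
  A2 = MIN(-48, -48) = -48
  G1 = ABS(-48) = 48
  H7 = ABS(-48) = 48
  D7 = MAX(48, 48) = 48
  F8 = 48 - 48 = 0
  D10 = MAX(0, -48) = 0

Propagation after the edit:
  A7: runs — B10 -1->-7; result 8 (same value as before).
  A1: checked — values it read are unchanged (H11 unchanged, A7 unchanged); reused cached 14 without running.
  A6: checked — values it read are unchanged (A7 unchanged, G5 unchanged); reused cached -48 without running.
  A9: checked — values it read are unchanged (A1 unchanged, A6 unchanged); reused cached -48 without running.
  A2: checked — values it read are unchanged (A9 unchanged, A6 unchanged); reused cached -48 without running.
  G1: checked — values it read are unchanged (A9 unchanged); reused cached 48 without running.
  H7: checked — values it read are unchanged (A2 unchanged); reused cached 48 without running.
  D7: checked — values it read are unchanged (H7 unchanged, G1 unchanged); reused cached 48 without running.
  F8: checked — values it read are unchanged (G1 unchanged, D7 unchanged); reused cached 0 without running.
  D10: checked — values it read are unchanged (F8 unchanged, A9 unchanged); reused cached 0 without running.

Key observation: the change is absorbed at A7 — it re-runs but produces the same value, and the output's value is unchanged.

New value of D10: 0.
Formula cells that run: A7 — 1 in total.
Values that change: B10.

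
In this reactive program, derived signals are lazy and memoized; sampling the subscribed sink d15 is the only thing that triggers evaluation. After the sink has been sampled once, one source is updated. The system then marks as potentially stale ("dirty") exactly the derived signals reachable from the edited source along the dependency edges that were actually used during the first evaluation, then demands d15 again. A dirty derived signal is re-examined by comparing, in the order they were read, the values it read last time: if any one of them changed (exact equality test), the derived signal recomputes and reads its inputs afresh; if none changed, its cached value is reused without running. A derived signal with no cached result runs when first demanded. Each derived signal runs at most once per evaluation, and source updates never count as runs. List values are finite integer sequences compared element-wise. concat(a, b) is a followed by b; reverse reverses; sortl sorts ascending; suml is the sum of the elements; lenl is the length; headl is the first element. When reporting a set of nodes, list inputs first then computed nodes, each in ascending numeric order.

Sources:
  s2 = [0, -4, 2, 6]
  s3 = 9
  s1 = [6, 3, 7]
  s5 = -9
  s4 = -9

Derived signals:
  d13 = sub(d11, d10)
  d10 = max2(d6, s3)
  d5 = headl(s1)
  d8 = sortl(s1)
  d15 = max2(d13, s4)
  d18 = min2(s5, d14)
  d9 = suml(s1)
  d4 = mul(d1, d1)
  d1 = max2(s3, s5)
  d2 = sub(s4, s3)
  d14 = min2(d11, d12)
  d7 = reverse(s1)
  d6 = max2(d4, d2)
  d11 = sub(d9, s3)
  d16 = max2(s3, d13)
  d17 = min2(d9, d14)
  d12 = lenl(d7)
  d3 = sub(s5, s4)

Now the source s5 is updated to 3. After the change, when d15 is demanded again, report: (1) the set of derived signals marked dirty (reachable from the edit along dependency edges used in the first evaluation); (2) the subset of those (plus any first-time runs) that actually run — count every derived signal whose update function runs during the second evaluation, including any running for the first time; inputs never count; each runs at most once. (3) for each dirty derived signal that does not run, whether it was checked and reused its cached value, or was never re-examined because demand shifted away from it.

The edit dirties: d1, d4, d6, d10, d13, d15.
1 derived signals run: d1.
Cache hits after checking: d4, d6, d10, d13, d15.
Note the absorption at d1: it re-runs yet its value is the same, leaving the output's value untouched.

First demand of the output computes:
  d1 = max2(9, -9) = 9
  d2 = sub(-9, 9) = -18
  d4 = mul(9, 9) = 81
  d6 = max2(81, -18) = 81
  d9 = suml([6, 3, 7]) = 16
  d10 = max2(81, 9) = 81
  d11 = sub(16, 9) = 7
  d13 = sub(7, 81) = -74
  d15 = max2(-74, -9) = -9

After the edit, cleaning proceeds:
  d1: a read changed (s5 -9->3) — executes, giving 9 — identical to its old value.
  d4: dirty, but its reads are unchanged (d1 unchanged, d1 unchanged); cached 81 stands.
  d6: dirty, but its reads are unchanged (d4 unchanged, d2 unchanged); cached 81 stands.
  d10: dirty, but its reads are unchanged (d6 unchanged, s3 unchanged); cached 81 stands.
  d13: dirty, but its reads are unchanged (d11 unchanged, d10 unchanged); cached -74 stands.
  d15: dirty, but its reads are unchanged (d13 unchanged, s4 unchanged); cached -9 stands.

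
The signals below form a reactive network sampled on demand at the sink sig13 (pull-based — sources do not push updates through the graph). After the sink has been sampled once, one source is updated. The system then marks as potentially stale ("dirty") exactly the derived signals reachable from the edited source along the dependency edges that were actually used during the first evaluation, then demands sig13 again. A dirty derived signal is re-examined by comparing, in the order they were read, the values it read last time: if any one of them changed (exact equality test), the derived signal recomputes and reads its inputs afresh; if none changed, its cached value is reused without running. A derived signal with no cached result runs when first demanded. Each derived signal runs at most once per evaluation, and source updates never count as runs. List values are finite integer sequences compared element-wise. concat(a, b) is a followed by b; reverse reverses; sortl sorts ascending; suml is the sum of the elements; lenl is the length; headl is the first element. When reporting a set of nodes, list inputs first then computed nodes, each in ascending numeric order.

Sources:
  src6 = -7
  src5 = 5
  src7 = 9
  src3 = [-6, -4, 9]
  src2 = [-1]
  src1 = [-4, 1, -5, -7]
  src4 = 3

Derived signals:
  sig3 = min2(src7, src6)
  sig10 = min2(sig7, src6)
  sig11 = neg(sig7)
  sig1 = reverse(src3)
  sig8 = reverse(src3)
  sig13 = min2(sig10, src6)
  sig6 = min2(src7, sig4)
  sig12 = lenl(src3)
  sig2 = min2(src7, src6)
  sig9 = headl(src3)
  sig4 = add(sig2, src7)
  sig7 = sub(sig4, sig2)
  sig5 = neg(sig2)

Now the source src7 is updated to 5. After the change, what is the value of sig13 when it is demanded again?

sig13 now evaluates to -7.
The important point: at sig13 every value read last time is unchanged, so the dirty flag clears without a run.

Initial pass — values computed on the first demand:
  sig2 = min2(9, -7) = -7
  sig4 = add(-7, 9) = 2
  sig7 = sub(2, -7) = 9
  sig10 = min2(9, -7) = -7
  sig13 = min2(-7, -7) = -7

Second demand — change propagation:
  sig2: re-runs because src7 9->5; new result -7 (unchanged).
  sig4: re-runs because src7 9->5; new result -2.
  sig7: re-runs because sig4 2->-2; new result 5.
  sig10: re-runs because sig7 9->5; new result -7 (unchanged).
  sig13: re-examined; everything it read last time is the same (sig10 unchanged, src6 unchanged) — cache -7 kept, no run.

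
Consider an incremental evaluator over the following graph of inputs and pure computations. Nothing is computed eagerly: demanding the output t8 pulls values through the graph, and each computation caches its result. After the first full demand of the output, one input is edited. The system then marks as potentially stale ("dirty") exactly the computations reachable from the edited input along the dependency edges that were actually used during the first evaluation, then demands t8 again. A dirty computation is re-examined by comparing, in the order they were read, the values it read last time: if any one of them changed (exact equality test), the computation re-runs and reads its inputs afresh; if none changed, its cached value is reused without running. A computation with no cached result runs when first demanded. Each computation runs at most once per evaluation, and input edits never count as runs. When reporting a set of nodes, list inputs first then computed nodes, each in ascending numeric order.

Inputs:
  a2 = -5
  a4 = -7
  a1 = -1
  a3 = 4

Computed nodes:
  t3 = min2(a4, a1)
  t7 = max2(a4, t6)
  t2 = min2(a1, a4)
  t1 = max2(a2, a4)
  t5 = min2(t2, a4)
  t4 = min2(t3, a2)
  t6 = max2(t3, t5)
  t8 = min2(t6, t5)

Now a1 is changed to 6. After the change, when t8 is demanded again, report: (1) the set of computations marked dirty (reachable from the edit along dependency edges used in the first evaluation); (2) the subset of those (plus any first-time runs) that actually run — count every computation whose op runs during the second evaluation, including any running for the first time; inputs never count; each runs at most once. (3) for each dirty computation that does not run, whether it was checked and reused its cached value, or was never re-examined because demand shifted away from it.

Dirty set: t2, t3, t5, t6, t8.
Run set: t2, t3 (2 run).
Re-examined without running (cache reused): t5, t6, t8.
The important point: at t5 every value read last time is unchanged, so the dirty flag clears without a run.

Initial pass — values computed on the first demand:
  t2 = min2(-1, -7) = -7
  t3 = min2(-7, -1) = -7
  t5 = min2(-7, -7) = -7
  t6 = max2(-7, -7) = -7
  t8 = min2(-7, -7) = -7

Second demand — change propagation:
  t2: re-runs because a1 -1->6; new result -7 (unchanged).
  t3: re-runs because a1 -1->6; new result -7 (unchanged).
  t5: re-examined; everything it read last time is the same (t2 unchanged, a4 unchanged) — cache -7 kept, no run.
  t6: re-examined; everything it read last time is the same (t3 unchanged, t5 unchanged) — cache -7 kept, no run.
  t8: re-examined; everything it read last time is the same (t6 unchanged, t5 unchanged) — cache -7 kept, no run.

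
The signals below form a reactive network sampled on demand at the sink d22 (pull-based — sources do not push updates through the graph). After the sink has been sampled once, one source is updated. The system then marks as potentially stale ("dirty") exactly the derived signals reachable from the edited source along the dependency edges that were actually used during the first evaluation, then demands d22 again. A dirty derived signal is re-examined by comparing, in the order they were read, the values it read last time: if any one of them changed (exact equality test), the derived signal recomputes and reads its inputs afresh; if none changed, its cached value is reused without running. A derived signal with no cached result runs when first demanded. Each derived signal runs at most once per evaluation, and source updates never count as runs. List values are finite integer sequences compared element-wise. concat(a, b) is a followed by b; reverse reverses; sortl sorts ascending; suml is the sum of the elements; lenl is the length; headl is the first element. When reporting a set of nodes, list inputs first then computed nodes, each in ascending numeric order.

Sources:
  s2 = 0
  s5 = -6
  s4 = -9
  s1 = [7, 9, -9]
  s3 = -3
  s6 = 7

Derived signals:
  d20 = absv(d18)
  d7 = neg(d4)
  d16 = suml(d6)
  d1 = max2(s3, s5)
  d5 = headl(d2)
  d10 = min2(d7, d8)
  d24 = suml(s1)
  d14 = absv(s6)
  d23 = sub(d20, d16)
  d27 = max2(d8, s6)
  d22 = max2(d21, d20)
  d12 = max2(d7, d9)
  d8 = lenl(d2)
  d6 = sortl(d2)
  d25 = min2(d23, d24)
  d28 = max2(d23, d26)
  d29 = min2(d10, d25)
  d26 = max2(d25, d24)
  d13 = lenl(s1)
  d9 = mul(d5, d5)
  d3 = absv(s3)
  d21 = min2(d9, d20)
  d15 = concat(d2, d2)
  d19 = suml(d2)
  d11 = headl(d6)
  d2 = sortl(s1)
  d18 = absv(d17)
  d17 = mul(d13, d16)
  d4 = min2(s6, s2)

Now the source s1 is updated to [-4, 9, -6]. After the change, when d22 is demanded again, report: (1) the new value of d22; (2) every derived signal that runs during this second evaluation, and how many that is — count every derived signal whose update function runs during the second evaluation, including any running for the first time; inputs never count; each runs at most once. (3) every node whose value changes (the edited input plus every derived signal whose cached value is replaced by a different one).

Initial pass — values computed on the first demand:
  d2 = sortl([7, 9, -9]) = [-9, 7, 9]
  d5 = headl([-9, 7, 9]) = -9
  d6 = sortl([-9, 7, 9]) = [-9, 7, 9]
  d9 = mul(-9, -9) = 81
  d13 = lenl([7, 9, -9]) = 3
  d16 = suml([-9, 7, 9]) = 7
  d17 = mul(3, 7) = 21
  d18 = absv(21) = 21
  d20 = absv(21) = 21
  d21 = min2(81, 21) = 21
  d22 = max2(21, 21) = 21

Second demand — change propagation:
  d2: re-runs because s1 [7, 9, -9]->[-4, 9, -6]; new result [-6, -4, 9].
  d5: re-runs because d2 [-9, 7, 9]->[-6, -4, 9]; new result -6.
  d6: re-runs because d2 [-9, 7, 9]->[-6, -4, 9]; new result [-6, -4, 9].
  d9: re-runs because d5 -9->-6; d5 -9->-6; new result 36.
  d13: re-runs because s1 [7, 9, -9]->[-4, 9, -6]; new result 3 (unchanged).
  d16: re-runs because d6 [-9, 7, 9]->[-6, -4, 9]; new result -1.
  d17: re-runs because d16 7->-1; new result -3.
  d18: re-runs because d17 21->-3; new result 3.
  d20: re-runs because d18 21->3; new result 3.
  d21: re-runs because d9 81->36; d20 21->3; new result 3.
  d22: re-runs because d21 21->3; d20 21->3; new result 3.

d22 now evaluates to 3.
Run set: d2, d5, d6, d9, d13, d16, d17, d18, d20, d21, d22 (11 run).
Changed values: s1, d2, d5, d6, d9, d16, d17, d18, d20, d21, d22.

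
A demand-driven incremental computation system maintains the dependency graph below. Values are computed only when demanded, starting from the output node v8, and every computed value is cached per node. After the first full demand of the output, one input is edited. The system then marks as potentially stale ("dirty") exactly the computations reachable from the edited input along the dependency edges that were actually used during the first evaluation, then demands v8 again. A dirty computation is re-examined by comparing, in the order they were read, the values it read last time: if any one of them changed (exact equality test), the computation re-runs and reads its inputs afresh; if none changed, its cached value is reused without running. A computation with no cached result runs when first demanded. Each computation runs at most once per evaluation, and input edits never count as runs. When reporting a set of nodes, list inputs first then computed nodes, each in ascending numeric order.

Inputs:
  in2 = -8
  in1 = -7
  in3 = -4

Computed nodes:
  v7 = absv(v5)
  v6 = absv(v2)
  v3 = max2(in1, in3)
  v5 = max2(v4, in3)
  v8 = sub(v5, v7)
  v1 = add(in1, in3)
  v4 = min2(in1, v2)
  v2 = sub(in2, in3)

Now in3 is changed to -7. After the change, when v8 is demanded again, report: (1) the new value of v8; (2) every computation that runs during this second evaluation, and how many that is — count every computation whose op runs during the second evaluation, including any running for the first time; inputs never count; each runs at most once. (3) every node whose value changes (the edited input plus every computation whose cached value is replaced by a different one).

First evaluation (everything demanded from the output):
  v2 = sub(-8, -4) = -4
  v4 = min2(-7, -4) = -7
  v5 = max2(-7, -4) = -4
  v7 = absv(-4) = 4
  v8 = sub(-4, 4) = -8

Propagation after the edit:
  v2: runs — in3 -4->-7; result -1.
  v4: runs — v2 -4->-1; result -7 (same value as before).
  v5: runs — in3 -4->-7; result -7.
  v7: runs — v5 -4->-7; result 7.
  v8: runs — v5 -4->-7; v7 4->7; result -14.

New value of v8: -14.
Computations that run: v2, v4, v5, v7, v8 — 5 in total.
Values that change: in3, v2, v5, v7, v8.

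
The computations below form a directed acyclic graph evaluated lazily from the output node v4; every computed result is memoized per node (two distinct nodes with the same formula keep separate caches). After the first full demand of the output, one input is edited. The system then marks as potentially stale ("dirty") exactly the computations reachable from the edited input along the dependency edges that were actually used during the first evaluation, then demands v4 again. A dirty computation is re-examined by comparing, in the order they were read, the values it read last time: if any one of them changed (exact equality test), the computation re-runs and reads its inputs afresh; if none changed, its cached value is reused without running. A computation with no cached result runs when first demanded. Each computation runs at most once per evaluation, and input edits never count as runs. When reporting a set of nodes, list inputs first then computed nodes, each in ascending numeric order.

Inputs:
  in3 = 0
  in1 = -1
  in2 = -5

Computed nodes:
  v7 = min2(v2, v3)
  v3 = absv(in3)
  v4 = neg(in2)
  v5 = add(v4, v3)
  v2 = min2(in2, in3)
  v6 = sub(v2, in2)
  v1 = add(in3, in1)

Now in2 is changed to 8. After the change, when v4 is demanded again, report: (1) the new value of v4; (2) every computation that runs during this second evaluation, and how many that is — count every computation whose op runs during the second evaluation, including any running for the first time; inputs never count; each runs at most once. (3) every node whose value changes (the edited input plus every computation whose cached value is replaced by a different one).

Demanding v4 again yields -8.
1 computations run: v4.
The nodes whose values change: in2, v4.

First demand of the output computes:
  v4 = neg(-5) = 5

After the edit, cleaning proceeds:
  v4: a read changed (in2 -5->8) — executes, giving -8.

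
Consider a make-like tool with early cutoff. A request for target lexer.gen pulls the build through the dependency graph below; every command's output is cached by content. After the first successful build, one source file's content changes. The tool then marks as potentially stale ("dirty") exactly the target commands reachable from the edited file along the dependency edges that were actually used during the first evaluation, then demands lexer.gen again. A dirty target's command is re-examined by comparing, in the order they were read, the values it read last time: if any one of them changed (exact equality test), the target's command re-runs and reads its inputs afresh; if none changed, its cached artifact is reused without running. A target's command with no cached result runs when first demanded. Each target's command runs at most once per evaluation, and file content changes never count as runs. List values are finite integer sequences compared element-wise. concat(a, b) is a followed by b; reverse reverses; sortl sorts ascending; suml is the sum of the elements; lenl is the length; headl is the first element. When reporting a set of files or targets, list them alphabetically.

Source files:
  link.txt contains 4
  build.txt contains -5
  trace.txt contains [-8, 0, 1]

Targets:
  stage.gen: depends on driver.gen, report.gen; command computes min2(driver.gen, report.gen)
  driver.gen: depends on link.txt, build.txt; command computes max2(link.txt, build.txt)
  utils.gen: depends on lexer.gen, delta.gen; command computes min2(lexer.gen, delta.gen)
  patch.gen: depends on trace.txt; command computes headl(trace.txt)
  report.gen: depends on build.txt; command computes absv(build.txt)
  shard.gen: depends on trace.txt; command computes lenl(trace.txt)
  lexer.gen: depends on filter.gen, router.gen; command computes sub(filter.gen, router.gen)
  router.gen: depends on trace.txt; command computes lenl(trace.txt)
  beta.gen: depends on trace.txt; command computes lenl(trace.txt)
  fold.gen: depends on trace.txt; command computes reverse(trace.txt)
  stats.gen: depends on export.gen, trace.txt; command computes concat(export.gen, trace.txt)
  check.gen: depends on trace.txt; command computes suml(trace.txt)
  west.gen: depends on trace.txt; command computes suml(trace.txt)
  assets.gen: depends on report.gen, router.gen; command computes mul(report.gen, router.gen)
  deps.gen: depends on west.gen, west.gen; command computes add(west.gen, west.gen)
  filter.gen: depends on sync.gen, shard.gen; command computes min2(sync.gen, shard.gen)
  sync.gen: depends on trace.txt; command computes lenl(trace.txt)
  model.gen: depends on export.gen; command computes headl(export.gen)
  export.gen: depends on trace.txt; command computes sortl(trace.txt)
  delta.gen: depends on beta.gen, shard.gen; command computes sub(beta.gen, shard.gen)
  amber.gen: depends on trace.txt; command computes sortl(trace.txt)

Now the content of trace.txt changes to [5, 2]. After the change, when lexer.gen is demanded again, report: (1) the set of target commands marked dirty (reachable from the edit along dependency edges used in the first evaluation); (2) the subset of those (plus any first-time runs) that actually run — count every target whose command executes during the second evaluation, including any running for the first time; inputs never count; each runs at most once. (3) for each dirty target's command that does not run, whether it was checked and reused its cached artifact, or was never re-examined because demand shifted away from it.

The edit dirties: filter.gen, lexer.gen, router.gen, shard.gen, sync.gen.
5 target commands run: filter.gen, lexer.gen, router.gen, shard.gen, sync.gen.
No dirty target's command escaped a run.

First demand of the output computes:
  router.gen = lenl([-8, 0, 1]) = 3
  shard.gen = lenl([-8, 0, 1]) = 3
  sync.gen = lenl([-8, 0, 1]) = 3
  filter.gen = min2(3, 3) = 3
  lexer.gen = sub(3, 3) = 0

After the edit, cleaning proceeds:
  router.gen: a read changed (trace.txt [-8, 0, 1]->[5, 2]) — executes, giving 2.
  shard.gen: a read changed (trace.txt [-8, 0, 1]->[5, 2]) — executes, giving 2.
  sync.gen: a read changed (trace.txt [-8, 0, 1]->[5, 2]) — executes, giving 2.
  filter.gen: a read changed (sync.gen 3->2; shard.gen 3->2) — executes, giving 2.
  lexer.gen: a read changed (filter.gen 3->2; router.gen 3->2) — executes, giving 0 — identical to its old value.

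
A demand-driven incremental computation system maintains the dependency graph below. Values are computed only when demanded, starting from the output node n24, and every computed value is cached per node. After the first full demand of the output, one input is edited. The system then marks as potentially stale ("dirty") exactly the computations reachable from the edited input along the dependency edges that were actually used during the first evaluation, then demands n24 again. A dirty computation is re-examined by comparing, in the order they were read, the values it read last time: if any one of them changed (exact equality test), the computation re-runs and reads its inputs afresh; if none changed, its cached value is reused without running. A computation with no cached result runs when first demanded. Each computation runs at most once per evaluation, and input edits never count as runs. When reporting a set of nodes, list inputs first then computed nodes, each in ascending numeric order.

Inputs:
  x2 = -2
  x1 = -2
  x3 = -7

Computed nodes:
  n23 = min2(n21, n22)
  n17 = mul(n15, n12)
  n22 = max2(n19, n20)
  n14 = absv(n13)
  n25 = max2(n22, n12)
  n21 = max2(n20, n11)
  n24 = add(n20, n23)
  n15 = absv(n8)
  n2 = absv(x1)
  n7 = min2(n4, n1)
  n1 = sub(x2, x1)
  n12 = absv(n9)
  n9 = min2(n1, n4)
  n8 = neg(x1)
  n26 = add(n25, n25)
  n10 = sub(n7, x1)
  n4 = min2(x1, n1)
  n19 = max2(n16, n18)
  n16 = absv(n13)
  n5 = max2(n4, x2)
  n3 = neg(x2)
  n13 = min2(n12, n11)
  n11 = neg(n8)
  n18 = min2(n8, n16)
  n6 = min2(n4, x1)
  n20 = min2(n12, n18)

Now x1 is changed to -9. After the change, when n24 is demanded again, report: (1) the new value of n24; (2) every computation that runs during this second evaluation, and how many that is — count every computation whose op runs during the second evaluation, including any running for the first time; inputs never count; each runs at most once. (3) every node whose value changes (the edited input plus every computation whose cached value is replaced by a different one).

New value of n24: 18.
Computations that run: n1, n4, n8, n9, n11, n12, n13, n16, n18, n19, n20, n21, n22, n23, n24 — 15 in total.
Values that change: x1, n1, n4, n8, n9, n11, n12, n13, n16, n18, n19, n20, n21, n22, n23, n24.

First evaluation (everything demanded from the output):
  n1 = sub(-2, -2) = 0
  n4 = min2(-2, 0) = -2
  n8 = neg(-2) = 2
  n9 = min2(0, -2) = -2
  n11 = neg(2) = -2
  n12 = absv(-2) = 2
  n13 = min2(2, -2) = -2
  n16 = absv(-2) = 2
  n18 = min2(2, 2) = 2
  n19 = max2(2, 2) = 2
  n20 = min2(2, 2) = 2
  n21 = max2(2, -2) = 2
  n22 = max2(2, 2) = 2
  n23 = min2(2, 2) = 2
  n24 = add(2, 2) = 4

Propagation after the edit:
  n1: runs — x1 -2->-9; result 7.
  n4: runs — x1 -2->-9; n1 0->7; result -9.
  n8: runs — x1 -2->-9; result 9.
  n9: runs — n1 0->7; n4 -2->-9; result -9.
  n11: runs — n8 2->9; result -9.
  n12: runs — n9 -2->-9; result 9.
  n13: runs — n12 2->9; n11 -2->-9; result -9.
  n16: runs — n13 -2->-9; result 9.
  n18: runs — n8 2->9; n16 2->9; result 9.
  n19: runs — n16 2->9; n18 2->9; result 9.
  n20: runs — n12 2->9; n18 2->9; result 9.
  n21: runs — n20 2->9; n11 -2->-9; result 9.
  n22: runs — n19 2->9; n20 2->9; result 9.
  n23: runs — n21 2->9; n22 2->9; result 9.
  n24: runs — n20 2->9; n23 2->9; result 18.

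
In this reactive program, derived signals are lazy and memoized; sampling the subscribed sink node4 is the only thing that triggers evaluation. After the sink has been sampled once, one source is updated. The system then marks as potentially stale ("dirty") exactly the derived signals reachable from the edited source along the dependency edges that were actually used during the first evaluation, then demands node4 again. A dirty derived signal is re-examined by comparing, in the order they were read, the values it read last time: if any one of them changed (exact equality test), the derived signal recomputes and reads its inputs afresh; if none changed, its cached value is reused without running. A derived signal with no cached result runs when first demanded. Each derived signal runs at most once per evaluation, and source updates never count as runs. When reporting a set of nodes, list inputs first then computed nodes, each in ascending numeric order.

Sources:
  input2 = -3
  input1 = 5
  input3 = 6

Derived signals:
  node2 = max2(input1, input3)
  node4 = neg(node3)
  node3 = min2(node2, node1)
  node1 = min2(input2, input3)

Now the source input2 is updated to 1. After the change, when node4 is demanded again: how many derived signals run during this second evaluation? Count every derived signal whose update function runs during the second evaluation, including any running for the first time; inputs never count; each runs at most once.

3 derived signals run: node1, node3, node4.

First demand of the output computes:
  node1 = min2(-3, 6) = -3
  node2 = max2(5, 6) = 6
  node3 = min2(6, -3) = -3
  node4 = neg(-3) = 3

After the edit, cleaning proceeds:
  node1: a read changed (input2 -3->1) — executes, giving 1.
  node3: a read changed (node1 -3->1) — executes, giving 1.
  node4: a read changed (node3 -3->1) — executes, giving -1.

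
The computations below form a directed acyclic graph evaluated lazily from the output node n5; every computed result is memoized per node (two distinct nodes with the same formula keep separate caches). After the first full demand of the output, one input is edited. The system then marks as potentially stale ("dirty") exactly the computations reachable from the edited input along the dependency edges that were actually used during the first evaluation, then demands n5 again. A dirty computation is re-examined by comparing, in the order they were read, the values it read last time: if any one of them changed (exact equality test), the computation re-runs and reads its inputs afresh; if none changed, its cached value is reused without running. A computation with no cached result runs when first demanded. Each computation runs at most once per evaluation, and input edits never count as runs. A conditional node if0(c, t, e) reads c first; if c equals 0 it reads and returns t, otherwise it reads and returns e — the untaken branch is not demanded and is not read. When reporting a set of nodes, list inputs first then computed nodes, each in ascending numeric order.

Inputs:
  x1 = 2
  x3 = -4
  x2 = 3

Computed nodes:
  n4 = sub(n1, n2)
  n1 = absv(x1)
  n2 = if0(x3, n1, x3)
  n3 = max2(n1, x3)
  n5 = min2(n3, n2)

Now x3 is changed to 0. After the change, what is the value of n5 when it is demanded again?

Demanding n5 again yields 2.

First demand of the output computes:
  n1 = absv(2) = 2
  n2 = if0(x3=-4 -> else branch x3) = -4
  n3 = max2(2, -4) = 2
  n5 = min2(2, -4) = -4

After the edit, cleaning proceeds:
  n2: a read changed (x3 -4->0; x3 -4->0) — executes, giving 2.
  n3: a read changed (x3 -4->0) — executes, giving 2 — identical to its old value.
  n5: a read changed (n2 -4->2) — executes, giving 2.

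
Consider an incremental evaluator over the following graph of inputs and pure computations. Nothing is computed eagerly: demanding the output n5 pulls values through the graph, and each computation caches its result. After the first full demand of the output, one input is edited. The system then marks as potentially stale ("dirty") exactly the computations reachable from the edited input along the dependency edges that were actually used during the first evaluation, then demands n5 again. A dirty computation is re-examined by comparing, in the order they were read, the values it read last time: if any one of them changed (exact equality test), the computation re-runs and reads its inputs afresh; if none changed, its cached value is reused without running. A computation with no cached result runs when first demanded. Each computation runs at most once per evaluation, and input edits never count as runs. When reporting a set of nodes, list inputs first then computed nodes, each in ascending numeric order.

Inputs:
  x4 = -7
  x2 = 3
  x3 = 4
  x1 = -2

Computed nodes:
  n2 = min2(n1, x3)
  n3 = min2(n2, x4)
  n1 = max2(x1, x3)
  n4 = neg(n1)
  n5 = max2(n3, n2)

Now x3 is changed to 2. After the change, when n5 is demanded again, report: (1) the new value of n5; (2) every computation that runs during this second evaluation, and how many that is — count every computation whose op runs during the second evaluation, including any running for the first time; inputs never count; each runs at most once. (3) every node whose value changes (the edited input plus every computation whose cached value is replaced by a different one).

Initial pass — values computed on the first demand:
  n1 = max2(-2, 4) = 4
  n2 = min2(4, 4) = 4
  n3 = min2(4, -7) = -7
  n5 = max2(-7, 4) = 4

Second demand — change propagation:
  n1: re-runs because x3 4->2; new result 2.
  n2: re-runs because n1 4->2; x3 4->2; new result 2.
  n3: re-runs because n2 4->2; new result -7 (unchanged).
  n5: re-runs because n2 4->2; new result 2.

n5 now evaluates to 2.
Run set: n1, n2, n3, n5 (4 run).
Changed values: x3, n1, n2, n5.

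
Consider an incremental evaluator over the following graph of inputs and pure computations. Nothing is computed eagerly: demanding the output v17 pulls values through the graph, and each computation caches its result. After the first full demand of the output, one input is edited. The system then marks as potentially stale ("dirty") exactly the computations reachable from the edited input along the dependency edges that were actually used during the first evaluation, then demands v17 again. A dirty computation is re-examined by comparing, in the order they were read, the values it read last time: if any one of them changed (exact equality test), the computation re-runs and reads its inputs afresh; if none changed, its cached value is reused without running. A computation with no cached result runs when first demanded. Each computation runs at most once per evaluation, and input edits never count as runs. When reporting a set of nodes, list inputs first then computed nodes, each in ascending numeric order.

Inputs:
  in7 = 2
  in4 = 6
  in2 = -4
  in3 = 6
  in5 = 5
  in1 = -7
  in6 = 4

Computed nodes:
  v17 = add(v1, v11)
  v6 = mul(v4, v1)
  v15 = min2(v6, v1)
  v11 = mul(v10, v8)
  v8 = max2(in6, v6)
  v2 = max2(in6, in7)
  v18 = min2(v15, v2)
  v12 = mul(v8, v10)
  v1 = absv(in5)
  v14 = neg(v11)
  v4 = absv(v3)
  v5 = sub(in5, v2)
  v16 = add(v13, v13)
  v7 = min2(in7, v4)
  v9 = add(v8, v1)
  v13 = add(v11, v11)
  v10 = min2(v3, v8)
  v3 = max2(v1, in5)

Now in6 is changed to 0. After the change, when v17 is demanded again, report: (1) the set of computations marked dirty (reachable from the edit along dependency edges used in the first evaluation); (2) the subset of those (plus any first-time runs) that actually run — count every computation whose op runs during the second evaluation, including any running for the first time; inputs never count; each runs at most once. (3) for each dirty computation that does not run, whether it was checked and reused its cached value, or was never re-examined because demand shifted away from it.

Initial pass — values computed on the first demand:
  v1 = absv(5) = 5
  v3 = max2(5, 5) = 5
  v4 = absv(5) = 5
  v6 = mul(5, 5) = 25
  v8 = max2(4, 25) = 25
  v10 = min2(5, 25) = 5
  v11 = mul(5, 25) = 125
  v17 = add(5, 125) = 130

Second demand — change propagation:
  v8: re-runs because in6 4->0; new result 25 (unchanged).
  v10: re-examined; everything it read last time is the same (v3 unchanged, v8 unchanged) — cache 5 kept, no run.
  v11: re-examined; everything it read last time is the same (v10 unchanged, v8 unchanged) — cache 125 kept, no run.
  v17: re-examined; everything it read last time is the same (v1 unchanged, v11 unchanged) — cache 130 kept, no run.

The important point: v8 recomputes to an identical value, and the output ends up unchanged.

Dirty set: v8, v10, v11, v17.
Run set: v8 (1 run).
Re-examined without running (cache reused): v10, v11, v17.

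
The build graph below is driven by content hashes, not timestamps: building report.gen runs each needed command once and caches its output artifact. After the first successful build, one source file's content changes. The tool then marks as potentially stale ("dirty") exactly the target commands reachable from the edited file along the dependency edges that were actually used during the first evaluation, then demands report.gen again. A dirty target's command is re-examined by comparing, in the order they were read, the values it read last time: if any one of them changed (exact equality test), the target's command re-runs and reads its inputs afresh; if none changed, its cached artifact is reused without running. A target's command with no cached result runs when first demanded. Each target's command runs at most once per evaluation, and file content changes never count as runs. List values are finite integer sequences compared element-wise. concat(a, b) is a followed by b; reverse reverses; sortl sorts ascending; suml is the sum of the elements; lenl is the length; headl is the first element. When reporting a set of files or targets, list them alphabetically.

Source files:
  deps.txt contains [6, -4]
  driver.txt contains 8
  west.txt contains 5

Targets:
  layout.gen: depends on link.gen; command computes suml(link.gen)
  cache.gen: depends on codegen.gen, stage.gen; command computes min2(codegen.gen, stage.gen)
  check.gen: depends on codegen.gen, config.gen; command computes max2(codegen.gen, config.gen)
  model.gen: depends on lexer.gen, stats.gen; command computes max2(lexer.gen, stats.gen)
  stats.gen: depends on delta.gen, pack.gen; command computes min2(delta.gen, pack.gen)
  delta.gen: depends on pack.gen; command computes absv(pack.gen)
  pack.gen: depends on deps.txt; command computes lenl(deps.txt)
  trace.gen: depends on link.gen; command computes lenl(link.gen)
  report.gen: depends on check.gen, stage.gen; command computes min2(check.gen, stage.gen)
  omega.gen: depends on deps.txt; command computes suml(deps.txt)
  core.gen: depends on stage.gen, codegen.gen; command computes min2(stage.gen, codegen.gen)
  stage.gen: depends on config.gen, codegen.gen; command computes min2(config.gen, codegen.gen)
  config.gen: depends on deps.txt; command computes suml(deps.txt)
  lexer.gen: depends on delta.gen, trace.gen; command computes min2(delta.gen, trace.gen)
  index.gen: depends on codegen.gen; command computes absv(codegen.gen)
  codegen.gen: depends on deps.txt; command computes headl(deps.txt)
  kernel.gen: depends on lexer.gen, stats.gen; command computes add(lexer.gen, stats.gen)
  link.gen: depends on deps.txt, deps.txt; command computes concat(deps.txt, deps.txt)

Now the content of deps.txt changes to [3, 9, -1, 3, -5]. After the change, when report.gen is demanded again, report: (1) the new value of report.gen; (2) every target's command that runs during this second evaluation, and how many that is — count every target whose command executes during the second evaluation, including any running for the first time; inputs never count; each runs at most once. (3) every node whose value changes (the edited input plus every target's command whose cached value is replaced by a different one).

Initial pass — values computed on the first demand:
  codegen.gen = headl([6, -4]) = 6
  config.gen = suml([6, -4]) = 2
  check.gen = max2(6, 2) = 6
  stage.gen = min2(2, 6) = 2
  report.gen = min2(6, 2) = 2

Second demand — change propagation:
  codegen.gen: re-runs because deps.txt [6, -4]->[3, 9, -1, 3, -5]; new result 3.
  config.gen: re-runs because deps.txt [6, -4]->[3, 9, -1, 3, -5]; new result 9.
  check.gen: re-runs because codegen.gen 6->3; config.gen 2->9; new result 9.
  stage.gen: re-runs because config.gen 2->9; codegen.gen 6->3; new result 3.
  report.gen: re-runs because check.gen 6->9; stage.gen 2->3; new result 3.

report.gen now evaluates to 3.
Run set: check.gen, codegen.gen, config.gen, report.gen, stage.gen (5 run).
Changed values: check.gen, codegen.gen, config.gen, deps.txt, report.gen, stage.gen.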